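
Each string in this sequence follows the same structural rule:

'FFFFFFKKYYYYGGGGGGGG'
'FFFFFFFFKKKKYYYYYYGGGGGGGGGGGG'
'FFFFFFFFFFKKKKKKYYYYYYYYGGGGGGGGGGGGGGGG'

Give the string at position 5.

FFFFFFFFFFFFFFKKKKKKKKKKYYYYYYYYYYYYGGGGGGGGGGGGGGGGGGGGGGGG

Term n consists of 2n+2 F's, followed by 2n-2 K's, followed by 2n Y's, followed by 4n G's, where the shown terms are n = 2, 3, 4.
Setting n = 6 gives 14, 10, 12, 24 characters in each block.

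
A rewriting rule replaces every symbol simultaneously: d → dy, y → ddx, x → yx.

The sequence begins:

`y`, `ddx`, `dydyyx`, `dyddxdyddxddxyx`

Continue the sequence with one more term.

Replace each of the 15 characters of dyddxdyddxddxyx in place — dy ddx dy dy yx dy ddx dy dy yx dy dy yx ddx yx — and concatenate.

dyddxdydyyxdyddxdydyyxdydyyxddxyx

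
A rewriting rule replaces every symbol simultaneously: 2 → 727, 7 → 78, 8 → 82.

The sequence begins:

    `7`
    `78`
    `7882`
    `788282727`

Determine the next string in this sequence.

Expanding 788282727: 7→78, 8→82, 8→82, 2→727, 8→82, 2→727, 7→78, 2→727, 7→78. Concatenated: 78 82 82 727 82 727 78 727 78.

788282727827277872778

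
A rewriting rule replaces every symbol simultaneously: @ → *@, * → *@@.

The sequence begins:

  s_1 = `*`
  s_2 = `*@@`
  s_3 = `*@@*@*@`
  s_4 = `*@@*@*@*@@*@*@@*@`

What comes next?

Applying the rule to each of the 17 symbols of *@@*@*@*@@*@*@@*@ gives the pieces *@@ *@ *@ *@@ *@ *@@ *@ *@@ *@ *@ *@@ *@ *@@ *@ *@ *@@ *@, which concatenate to the answer.

*@@*@*@*@@*@*@@*@*@@*@*@*@@*@*@@*@*@*@@*@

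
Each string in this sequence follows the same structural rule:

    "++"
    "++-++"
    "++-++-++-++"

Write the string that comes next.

Every step duplicates the string with '-' between the halves.
So the next term is two copies of ++-++-++-++ with '-' between the halves.

++-++-++-++-++-++-++-++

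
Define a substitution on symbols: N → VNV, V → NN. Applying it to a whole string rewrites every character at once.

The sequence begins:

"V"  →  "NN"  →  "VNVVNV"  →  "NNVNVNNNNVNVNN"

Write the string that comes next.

VNVVNVNNVNVNNVNVVNVVNVVNVNNVNVNNVNVVNV

Replace each of the 14 characters of NNVNVNNNNVNVNN in place — VNV VNV NN VNV NN VNV VNV VNV VNV NN VNV NN VNV VNV — and concatenate.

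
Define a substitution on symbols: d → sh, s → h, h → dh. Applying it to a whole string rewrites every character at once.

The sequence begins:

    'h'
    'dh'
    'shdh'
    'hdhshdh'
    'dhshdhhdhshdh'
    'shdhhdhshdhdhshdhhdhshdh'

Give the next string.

hdhshdhdhshdhhdhshdhshdhhdhshdhdhshdhhdhshdh

Applying the rule to each of the 24 symbols of shdhhdhshdhdhshdhhdhshdh gives the pieces h dh sh dh dh sh dh h dh sh dh sh dh h dh sh dh dh sh dh h dh sh dh, which concatenate to the answer.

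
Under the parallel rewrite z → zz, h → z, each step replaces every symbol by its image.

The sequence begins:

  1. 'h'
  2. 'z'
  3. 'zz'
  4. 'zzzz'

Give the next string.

zzzzzzzz

Apply φ to zzzz symbol by symbol: z→zz, z→zz, z→zz, z→zz; joined: zz zz zz zz.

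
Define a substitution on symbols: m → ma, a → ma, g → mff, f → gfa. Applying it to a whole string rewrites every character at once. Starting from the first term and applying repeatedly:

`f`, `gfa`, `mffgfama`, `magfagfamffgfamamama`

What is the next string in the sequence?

Rewriting the 20 symbols of magfagfamffgfamamama one by one yields ma ma mff gfa ma mff gfa ma ma gfa gfa mff gfa ma ma ma ma ma ma ma; concatenated:

mamamffgfamamffgfamamagfagfamffgfamamamamamamama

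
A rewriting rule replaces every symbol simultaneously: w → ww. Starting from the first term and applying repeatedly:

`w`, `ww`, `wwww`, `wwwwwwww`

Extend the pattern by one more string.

wwwwwwwwwwwwwwww

Expanding wwwwwwww: w→ww, w→ww, w→ww, w→ww, w→ww, w→ww, w→ww, w→ww. Concatenated: ww ww ww ww ww ww ww ww.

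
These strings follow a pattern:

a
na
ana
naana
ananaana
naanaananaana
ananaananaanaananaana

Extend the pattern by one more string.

This is a Fibonacci-style word recurrence s(k) = s(k−2)·s(k−1): e.g. a·na = ana.
Continuing: naanaananaana · ananaananaanaananaana gives term 8.

naanaananaanaananaananaanaananaana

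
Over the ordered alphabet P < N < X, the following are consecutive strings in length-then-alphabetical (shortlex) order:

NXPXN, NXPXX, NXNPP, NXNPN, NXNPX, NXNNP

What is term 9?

Advancing 3 positions from NXNNP through NXNNP → NXNNN → NXNNX reaches term 9.

NXNXP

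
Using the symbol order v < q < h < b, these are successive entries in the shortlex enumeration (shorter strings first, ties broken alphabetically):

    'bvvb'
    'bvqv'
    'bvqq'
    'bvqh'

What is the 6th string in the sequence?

bvhv

Stepping forward 2 times from bvqh: bvqh → bvqb, then the target.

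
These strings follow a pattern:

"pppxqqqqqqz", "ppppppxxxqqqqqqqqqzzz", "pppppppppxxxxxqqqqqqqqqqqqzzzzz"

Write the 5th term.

Each string has the form p^{3n} x^{2n-1} q^{3n+3} z^{2n-1} (n = 1, 2, …).
For term 5, n = 5, so the run lengths are 15, 9, 18, 9.

pppppppppppppppxxxxxxxxxqqqqqqqqqqqqqqqqqqzzzzzzzzz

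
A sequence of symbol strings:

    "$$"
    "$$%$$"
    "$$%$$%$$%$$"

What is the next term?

$$%$$%$$%$$%$$%$$%$$%$$

s(k+1) = s(k)·%·s(k) — each term doubles the last with '%' between the halves.
One more doubling of $$%$$%$$%$$ gives the answer.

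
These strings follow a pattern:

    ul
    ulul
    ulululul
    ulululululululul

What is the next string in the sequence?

ulululululululululululululululul

Every step duplicates the string.
So the next term is two copies of ulululululululul.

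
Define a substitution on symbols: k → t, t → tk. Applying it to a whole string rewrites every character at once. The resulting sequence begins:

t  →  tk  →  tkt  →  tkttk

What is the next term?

tkttktkt

Apply φ to tkttk symbol by symbol: t→tk, k→t, t→tk, t→tk, k→t; joined: tk t tk tk t.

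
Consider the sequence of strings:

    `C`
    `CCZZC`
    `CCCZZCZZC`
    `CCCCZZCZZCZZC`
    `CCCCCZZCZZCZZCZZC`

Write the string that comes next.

CCCCCCZZCZZCZZCZZCZZC

Every step adds C to the front and ZZC to the end of the previous string.
One more step from CCCCCZZCZZCZZCZZC gives the answer.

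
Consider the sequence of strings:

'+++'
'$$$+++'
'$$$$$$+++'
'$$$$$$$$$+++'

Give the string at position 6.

$$$$$$$$$$$$$$$+++

Each term is the previous one with $$$ prepended.
From $$$$$$$$$+++, 2 further steps: $$$$$$$$$+++ → $$$$$$$$$$$$+++ → (answer).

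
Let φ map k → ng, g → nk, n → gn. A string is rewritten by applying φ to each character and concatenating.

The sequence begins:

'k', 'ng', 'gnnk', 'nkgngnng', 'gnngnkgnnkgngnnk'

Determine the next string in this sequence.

nkgngnnkgnngnkgngnngnkgnnkgngnng

Replace each of the 16 characters of gnngnkgnnkgngnnk in place — nk gn gn nk gn ng nk gn gn ng nk gn nk gn gn ng — and concatenate.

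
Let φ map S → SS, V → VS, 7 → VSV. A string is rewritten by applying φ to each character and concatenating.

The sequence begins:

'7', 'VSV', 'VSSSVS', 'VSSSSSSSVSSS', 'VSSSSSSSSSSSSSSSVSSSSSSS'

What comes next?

Applying the rule to each of the 24 symbols of VSSSSSSSSSSSSSSSVSSSSSSS gives the pieces VS SS SS SS SS SS SS SS SS SS SS SS SS SS SS SS VS SS SS SS SS SS SS SS, which concatenate to the answer.

VSSSSSSSSSSSSSSSSSSSSSSSSSSSSSSSVSSSSSSSSSSSSSSS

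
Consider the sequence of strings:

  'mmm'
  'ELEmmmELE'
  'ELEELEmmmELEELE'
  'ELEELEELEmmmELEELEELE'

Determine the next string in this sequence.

Every step adds ELE to the front and ELE to the end of the previous string.
Applying this once more to ELEELEELEmmmELEELEELE:

ELEELEELEELEmmmELEELEELEELE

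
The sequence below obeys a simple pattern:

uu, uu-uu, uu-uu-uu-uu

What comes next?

uu-uu-uu-uu-uu-uu-uu-uu

Each string is two copies of the previous one joined by '-'.
One more doubling of uu-uu-uu-uu gives the answer.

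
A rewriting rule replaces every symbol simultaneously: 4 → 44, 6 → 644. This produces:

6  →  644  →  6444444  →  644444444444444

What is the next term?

6444444444444444444444444444444

Applying the rule to each of the 15 symbols of 644444444444444 gives the pieces 644 44 44 44 44 44 44 44 44 44 44 44 44 44 44, which concatenate to the answer.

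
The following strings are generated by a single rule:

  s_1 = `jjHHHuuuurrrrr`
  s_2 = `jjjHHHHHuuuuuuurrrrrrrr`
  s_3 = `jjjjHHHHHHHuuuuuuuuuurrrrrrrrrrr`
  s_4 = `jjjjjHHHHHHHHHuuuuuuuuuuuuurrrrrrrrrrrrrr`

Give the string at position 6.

jjjjjjjHHHHHHHHHHHHHuuuuuuuuuuuuuuuuuuurrrrrrrrrrrrrrrrrrrr

Term n consists of n j's, followed by 2n-1 H's, followed by 3n-2 u's, followed by 3n-1 r's, where the shown terms are n = 2, 3, 4, 5.
For term 6, n = 7, so the run lengths are 7, 13, 19, 20.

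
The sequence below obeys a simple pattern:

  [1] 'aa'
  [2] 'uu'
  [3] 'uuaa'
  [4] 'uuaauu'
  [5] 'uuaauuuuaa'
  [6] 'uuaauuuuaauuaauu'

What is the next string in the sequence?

This is a Fibonacci-style word recurrence s(k) = s(k−1)·s(k−2): e.g. uu·aa = uuaa.
The next term joins uuaauuuuaauuaauu and uuaauuuuaa.

uuaauuuuaauuaauuuuaauuuuaa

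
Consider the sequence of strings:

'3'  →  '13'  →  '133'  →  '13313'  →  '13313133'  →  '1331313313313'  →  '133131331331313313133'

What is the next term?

From term 3 onward, concatenate the last term with the second-to-last: 13·3 = 133, 133·13 = 13313, …
Continuing: 133131331331313313133 · 1331313313313 gives term 8.

1331313313313133131331331313313313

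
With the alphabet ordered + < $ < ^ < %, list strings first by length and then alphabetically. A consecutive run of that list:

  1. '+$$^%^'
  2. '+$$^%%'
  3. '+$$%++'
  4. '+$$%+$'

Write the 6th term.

Advancing 2 positions from +$$%+$ through +$$%+$ → +$$%+^ reaches term 6.

+$$%+%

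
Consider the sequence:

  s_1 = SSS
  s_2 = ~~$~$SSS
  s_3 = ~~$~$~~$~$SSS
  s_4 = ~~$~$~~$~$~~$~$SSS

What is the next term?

Each term is the previous one with ~~$~$ prepended.
Applying this once more to ~~$~$~~$~$~~$~$SSS:

~~$~$~~$~$~~$~$~~$~$SSS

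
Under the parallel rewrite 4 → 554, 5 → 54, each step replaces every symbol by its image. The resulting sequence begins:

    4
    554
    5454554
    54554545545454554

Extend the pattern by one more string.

Applying the rule to each of the 17 symbols of 54554545545454554 gives the pieces 54 554 54 54 554 54 554 54 54 554 54 554 54 554 54 54 554, which concatenate to the answer.

54554545455454554545455454554545545454554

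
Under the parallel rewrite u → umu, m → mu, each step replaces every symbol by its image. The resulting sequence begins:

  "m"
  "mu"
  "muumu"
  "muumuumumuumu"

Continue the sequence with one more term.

muumuumumuumuumumuumumuumuumumuumu

φ(muumuumumuumu) expands symbol-by-symbol to mu umu umu mu umu umu mu umu mu umu umu mu umu; joining the 13 pieces gives the next term.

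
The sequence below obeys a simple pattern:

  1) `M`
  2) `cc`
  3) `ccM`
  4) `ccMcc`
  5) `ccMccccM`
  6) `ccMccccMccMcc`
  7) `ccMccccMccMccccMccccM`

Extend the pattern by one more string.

From term 3 onward, concatenate the last term with the second-to-last: cc·M = ccM, ccM·cc = ccMcc, …
Continuing: ccMccccMccMccccMccccM · ccMccccMccMcc gives term 8.

ccMccccMccMccccMccccMccMccccMccMcc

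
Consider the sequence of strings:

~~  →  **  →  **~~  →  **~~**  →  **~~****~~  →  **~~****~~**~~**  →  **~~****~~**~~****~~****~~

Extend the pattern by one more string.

This is a Fibonacci-style word recurrence s(k) = s(k−1)·s(k−2): e.g. **·~~ = **~~.
Continuing: **~~****~~**~~****~~****~~ · **~~****~~**~~** gives term 8.

**~~****~~**~~****~~****~~**~~****~~**~~**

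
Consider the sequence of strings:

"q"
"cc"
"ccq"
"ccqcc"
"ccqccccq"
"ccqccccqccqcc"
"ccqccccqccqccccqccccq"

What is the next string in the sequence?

ccqccccqccqccccqccccqccqccccqccqcc

Each term (from the third on) is the previous term followed by the one before it: term 3 = cc·q = ccq.
The next term joins ccqccccqccqccccqccccq and ccqccccqccqcc.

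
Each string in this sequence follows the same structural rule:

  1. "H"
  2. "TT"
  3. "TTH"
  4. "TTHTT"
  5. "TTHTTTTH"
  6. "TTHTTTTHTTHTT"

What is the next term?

TTHTTTTHTTHTTTTHTTTTH

Each term (from the third on) is the previous term followed by the one before it: term 3 = TT·H = TTH.
Continuing: TTHTTTTHTTHTT · TTHTTTTH gives term 7.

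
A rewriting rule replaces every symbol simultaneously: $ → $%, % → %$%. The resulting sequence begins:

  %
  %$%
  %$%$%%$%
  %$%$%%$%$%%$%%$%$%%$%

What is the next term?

Rewriting the 21 symbols of %$%$%%$%$%%$%%$%$%%$% one by one yields %$% $% %$% $% %$% %$% $% %$% $% %$% %$% $% %$% %$% $% %$% $% %$% %$% $% %$%; concatenated:

%$%$%%$%$%%$%%$%$%%$%$%%$%%$%$%%$%%$%$%%$%$%%$%%$%$%%$%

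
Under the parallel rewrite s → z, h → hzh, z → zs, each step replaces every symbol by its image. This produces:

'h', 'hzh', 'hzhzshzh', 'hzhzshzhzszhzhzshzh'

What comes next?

hzhzshzhzszhzhzshzhzszzshzhzshzhzszhzhzshzh

φ(hzhzshzhzszhzhzshzh) expands symbol-by-symbol to hzh zs hzh zs z hzh zs hzh zs z zs hzh zs hzh zs z hzh zs hzh; joining the 19 pieces gives the next term.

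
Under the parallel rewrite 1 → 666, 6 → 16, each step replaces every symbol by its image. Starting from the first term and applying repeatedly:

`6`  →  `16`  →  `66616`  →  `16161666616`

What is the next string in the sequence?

66616666166661616161666616

Expanding 16161666616: 1→666, 6→16, 1→666, 6→16, 1→666, 6→16, 6→16, 6→16, 6→16, 1→666, 6→16. Concatenated: 666 16 666 16 666 16 16 16 16 666 16.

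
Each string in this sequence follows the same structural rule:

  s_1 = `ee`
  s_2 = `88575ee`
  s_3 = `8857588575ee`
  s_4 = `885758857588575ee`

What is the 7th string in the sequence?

Every step adds 88575 at the front: s(k+1) = 88575·s(k).
From 885758857588575ee, 3 further steps: 885758857588575ee → 88575885758857588575ee → 8857588575885758857588575ee → (answer).

885758857588575885758857588575ee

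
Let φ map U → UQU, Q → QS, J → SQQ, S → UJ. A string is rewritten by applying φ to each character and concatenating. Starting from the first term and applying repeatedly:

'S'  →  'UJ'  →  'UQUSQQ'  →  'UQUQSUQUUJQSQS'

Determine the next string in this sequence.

Rewriting the 14 symbols of UQUQSUQUUJQSQS one by one yields UQU QS UQU QS UJ UQU QS UQU UQU SQQ QS UJ QS UJ; concatenated:

UQUQSUQUQSUJUQUQSUQUUQUSQQQSUJQSUJ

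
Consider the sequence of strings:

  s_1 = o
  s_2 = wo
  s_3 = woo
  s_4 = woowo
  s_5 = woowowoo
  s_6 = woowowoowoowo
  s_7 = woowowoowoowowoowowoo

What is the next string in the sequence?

This is a Fibonacci-style word recurrence s(k) = s(k−1)·s(k−2): e.g. wo·o = woo.
So term 8 is woowowoowoowowoowowoo·woowowoowoowo.

woowowoowoowowoowowoowoowowoowoowo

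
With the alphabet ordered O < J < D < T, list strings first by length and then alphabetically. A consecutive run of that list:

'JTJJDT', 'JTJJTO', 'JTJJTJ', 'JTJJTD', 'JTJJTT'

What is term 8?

Stepping forward 3 times from JTJJTT: JTJJTT → JTJDOO → JTJDOJ, then the target.

JTJDOD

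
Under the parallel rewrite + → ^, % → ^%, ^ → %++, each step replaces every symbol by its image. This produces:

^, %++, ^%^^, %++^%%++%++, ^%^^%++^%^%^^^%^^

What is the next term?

Rewriting the 17 symbols of ^%^^%++^%^%^^^%^^ one by one yields %++ ^% %++ %++ ^% ^ ^ %++ ^% %++ ^% %++ %++ %++ ^% %++ %++; concatenated:

%++^%%++%++^%^^%++^%%++^%%++%++%++^%%++%++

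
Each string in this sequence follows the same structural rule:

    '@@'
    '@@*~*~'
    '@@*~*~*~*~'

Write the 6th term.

@@*~*~*~*~*~*~*~*~*~*~

Each term is the previous one with *~*~ appended.
From @@*~*~*~*~, 3 further steps: @@*~*~*~*~ → @@*~*~*~*~*~*~ → @@*~*~*~*~*~*~*~*~ → (answer).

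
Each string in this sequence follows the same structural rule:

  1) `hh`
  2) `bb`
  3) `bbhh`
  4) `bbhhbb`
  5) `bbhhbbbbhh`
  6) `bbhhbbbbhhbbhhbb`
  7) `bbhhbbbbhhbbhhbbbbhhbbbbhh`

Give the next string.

bbhhbbbbhhbbhhbbbbhhbbbbhhbbhhbbbbhhbbhhbb

From term 3 onward, concatenate the last term with the second-to-last: bb·hh = bbhh, bbhh·bb = bbhhbb, …
Continuing: bbhhbbbbhhbbhhbbbbhhbbbbhh · bbhhbbbbhhbbhhbb gives term 8.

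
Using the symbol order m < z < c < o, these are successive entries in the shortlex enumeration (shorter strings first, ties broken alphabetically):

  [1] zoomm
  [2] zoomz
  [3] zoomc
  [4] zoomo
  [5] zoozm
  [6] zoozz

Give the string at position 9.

Continuing the enumeration 3 steps past zoozz: zoozz → zoozc → zoozo → (answer).

zoocm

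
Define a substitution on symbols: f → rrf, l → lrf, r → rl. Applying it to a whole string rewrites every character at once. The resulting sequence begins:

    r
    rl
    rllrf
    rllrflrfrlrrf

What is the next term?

rllrflrfrlrrflrfrlrrfrllrfrlrlrrf

Applying the rule to each of the 13 symbols of rllrflrfrlrrf gives the pieces rl lrf lrf rl rrf lrf rl rrf rl lrf rl rl rrf, which concatenate to the answer.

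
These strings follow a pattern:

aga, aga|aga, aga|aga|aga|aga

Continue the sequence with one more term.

s(k+1) = s(k)·|·s(k) — each term doubles the last with '|' between the halves.
So the next term is two copies of aga|aga|aga|aga with '|' between the halves.

aga|aga|aga|aga|aga|aga|aga|aga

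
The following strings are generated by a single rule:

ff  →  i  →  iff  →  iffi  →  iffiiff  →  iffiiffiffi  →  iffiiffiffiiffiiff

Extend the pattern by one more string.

This is a Fibonacci-style word recurrence s(k) = s(k−1)·s(k−2): e.g. i·ff = iff.
The next term joins iffiiffiffiiffiiff and iffiiffiffi.

iffiiffiffiiffiiffiffiiffiffi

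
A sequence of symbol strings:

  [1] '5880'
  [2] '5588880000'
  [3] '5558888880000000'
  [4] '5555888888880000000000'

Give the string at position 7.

The n-th term is n 5's then 2n 8's then 3n-2 0's (n = 1, 2, …).
For term 7, n = 7, so the run lengths are 7, 14, 19.

5555555888888888888880000000000000000000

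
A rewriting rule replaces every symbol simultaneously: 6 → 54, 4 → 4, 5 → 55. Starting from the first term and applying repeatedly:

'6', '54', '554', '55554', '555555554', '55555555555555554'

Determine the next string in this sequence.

555555555555555555555555555555554

Applying the rule to each of the 17 symbols of 55555555555555554 gives the pieces 55 55 55 55 55 55 55 55 55 55 55 55 55 55 55 55 4, which concatenate to the answer.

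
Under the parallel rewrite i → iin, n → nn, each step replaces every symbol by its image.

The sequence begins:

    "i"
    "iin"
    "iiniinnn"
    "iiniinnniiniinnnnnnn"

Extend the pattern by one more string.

iiniinnniiniinnnnnnniiniinnniiniinnnnnnnnnnnnnnn

φ(iiniinnniiniinnnnnnn) expands symbol-by-symbol to iin iin nn iin iin nn nn nn iin iin nn iin iin nn nn nn nn nn nn nn; joining the 20 pieces gives the next term.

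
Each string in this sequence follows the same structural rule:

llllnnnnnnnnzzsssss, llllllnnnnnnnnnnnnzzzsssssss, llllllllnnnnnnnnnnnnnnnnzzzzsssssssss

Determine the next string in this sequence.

Term n consists of 2n l's, followed by 4n n's, followed by n z's, followed by 2n+1 s's, where the shown terms are n = 2, 3, 4.
Setting n = 5 gives 10, 20, 5, 11 characters in each block.

llllllllllnnnnnnnnnnnnnnnnnnnnzzzzzsssssssssss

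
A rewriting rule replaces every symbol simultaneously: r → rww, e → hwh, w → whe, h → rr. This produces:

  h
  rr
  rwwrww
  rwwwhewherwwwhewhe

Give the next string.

Rewriting the 18 symbols of rwwwhewherwwwhewhe one by one yields rww whe whe whe rr hwh whe rr hwh rww whe whe whe rr hwh whe rr hwh; concatenated:

rwwwhewhewherrhwhwherrhwhrwwwhewhewherrhwhwherrhwh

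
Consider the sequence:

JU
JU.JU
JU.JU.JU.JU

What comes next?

JU.JU.JU.JU.JU.JU.JU.JU

s(k+1) = s(k)·.·s(k) — each term doubles the last with '.' between the halves.
So the next term is two copies of JU.JU.JU.JU with '.' between the halves.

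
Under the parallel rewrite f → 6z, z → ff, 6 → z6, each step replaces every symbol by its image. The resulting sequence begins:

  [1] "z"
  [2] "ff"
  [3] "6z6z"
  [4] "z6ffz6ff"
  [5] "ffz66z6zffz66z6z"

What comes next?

Rewriting the 16 symbols of ffz66z6zffz66z6z one by one yields 6z 6z ff z6 z6 ff z6 ff 6z 6z ff z6 z6 ff z6 ff; concatenated:

6z6zffz6z6ffz6ff6z6zffz6z6ffz6ff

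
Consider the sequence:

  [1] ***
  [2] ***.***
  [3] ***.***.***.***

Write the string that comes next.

Each string is two copies of the previous one joined by '.'.
Doubling ***.***.***.*** with '.' between the halves:

***.***.***.***.***.***.***.***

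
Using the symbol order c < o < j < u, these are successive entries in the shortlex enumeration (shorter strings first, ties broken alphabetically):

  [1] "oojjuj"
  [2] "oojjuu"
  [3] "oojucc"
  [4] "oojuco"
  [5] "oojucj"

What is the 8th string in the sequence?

Advancing 3 positions from oojucj through oojucj → oojucu → oojuoc reaches term 8.

oojuoo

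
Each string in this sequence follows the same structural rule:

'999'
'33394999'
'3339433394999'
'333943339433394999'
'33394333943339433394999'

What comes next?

Every step adds 33394 at the front: s(k+1) = 33394·s(k).
One more step from 33394333943339433394999 gives the answer.

3339433394333943339433394999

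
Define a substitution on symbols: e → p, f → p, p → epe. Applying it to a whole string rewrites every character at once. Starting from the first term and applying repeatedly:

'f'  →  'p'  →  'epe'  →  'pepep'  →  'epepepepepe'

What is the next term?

pepepepepepepepepepep

Rewriting each symbol of epepepepepe: e→p, p→epe, e→p, p→epe, e→p, p→epe, e→p, p→epe, e→p, p→epe, e→p, which concatenates to p epe p epe p epe p epe p epe p.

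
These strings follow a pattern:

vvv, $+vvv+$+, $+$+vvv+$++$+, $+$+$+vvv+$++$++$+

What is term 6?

$+$+$+$+$+vvv+$++$++$++$++$+

Each term wraps the previous one in $+ on the left and +$+ on the right.
From $+$+$+vvv+$++$++$+, 2 further steps: $+$+$+vvv+$++$++$+ → $+$+$+$+vvv+$++$++$++$+ → (answer).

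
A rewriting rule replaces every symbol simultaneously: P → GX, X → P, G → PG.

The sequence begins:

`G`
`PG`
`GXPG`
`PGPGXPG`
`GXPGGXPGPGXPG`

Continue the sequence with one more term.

Applying the rule to each of the 13 symbols of GXPGGXPGPGXPG gives the pieces PG P GX PG PG P GX PG GX PG P GX PG, which concatenate to the answer.

PGPGXPGPGPGXPGGXPGPGXPG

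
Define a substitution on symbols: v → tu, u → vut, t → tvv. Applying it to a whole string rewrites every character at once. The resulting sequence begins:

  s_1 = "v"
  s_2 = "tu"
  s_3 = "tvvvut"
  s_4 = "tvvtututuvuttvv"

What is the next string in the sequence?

tvvtututvvvuttvvvuttvvvuttuvuttvvtvvtutu

Replace each of the 15 characters of tvvtututuvuttvv in place — tvv tu tu tvv vut tvv vut tvv vut tu vut tvv tvv tu tu — and concatenate.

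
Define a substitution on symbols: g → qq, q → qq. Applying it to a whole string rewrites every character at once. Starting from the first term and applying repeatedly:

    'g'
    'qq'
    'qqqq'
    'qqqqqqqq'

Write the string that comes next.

Rewriting each symbol of qqqqqqqq: q→qq, q→qq, q→qq, q→qq, q→qq, q→qq, q→qq, q→qq, which concatenates to qq qq qq qq qq qq qq qq.

qqqqqqqqqqqqqqqq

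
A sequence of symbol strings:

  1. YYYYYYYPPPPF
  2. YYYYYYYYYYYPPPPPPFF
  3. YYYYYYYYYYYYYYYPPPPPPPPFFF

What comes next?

YYYYYYYYYYYYYYYYYYYPPPPPPPPPPFFFF

Term n consists of 4n-1 Y's, followed by 2n P's, followed by n-1 F's, where the shown terms are n = 2, 3, 4.
For the next term, n = 5, so the run lengths are 19, 10, 4.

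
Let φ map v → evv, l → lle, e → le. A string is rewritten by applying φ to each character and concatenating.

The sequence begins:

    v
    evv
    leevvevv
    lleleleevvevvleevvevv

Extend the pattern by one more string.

φ(lleleleevvevvleevvevv) expands symbol-by-symbol to lle lle le lle le lle le le evv evv le evv evv lle le le evv evv le evv evv; joining the 21 pieces gives the next term.

llellelellelelleleleevvevvleevvevvlleleleevvevvleevvevv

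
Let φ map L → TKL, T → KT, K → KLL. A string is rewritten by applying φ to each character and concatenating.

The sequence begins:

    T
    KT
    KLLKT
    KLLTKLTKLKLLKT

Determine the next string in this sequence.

Applying the rule to each of the 14 symbols of KLLTKLTKLKLLKT gives the pieces KLL TKL TKL KT KLL TKL KT KLL TKL KLL TKL TKL KLL KT, which concatenate to the answer.

KLLTKLTKLKTKLLTKLKTKLLTKLKLLTKLTKLKLLKT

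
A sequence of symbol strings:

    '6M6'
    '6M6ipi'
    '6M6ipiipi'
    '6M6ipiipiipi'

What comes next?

Each term is the previous one with ipi appended.
One more step from 6M6ipiipiipi gives the answer.

6M6ipiipiipiipi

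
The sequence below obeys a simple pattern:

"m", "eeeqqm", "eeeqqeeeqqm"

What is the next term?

The strings grow by a fixed prefix eeeqq each time.
Applying this once more to eeeqqeeeqqm:

eeeqqeeeqqeeeqqm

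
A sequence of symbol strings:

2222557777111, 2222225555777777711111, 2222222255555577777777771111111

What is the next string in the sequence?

Each string has the form 2^{2n+2} 5^{2n} 7^{3n+1} 1^{2n+1} (n = 1, 2, …).
At n = 4 the blocks have lengths 10, 8, 13, 9.

2222222222555555557777777777777111111111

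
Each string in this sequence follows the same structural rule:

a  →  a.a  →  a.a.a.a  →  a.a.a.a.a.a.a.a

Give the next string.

Every step duplicates the string with '.' between the halves.
Doubling a.a.a.a.a.a.a.a with '.' between the halves:

a.a.a.a.a.a.a.a.a.a.a.a.a.a.a.a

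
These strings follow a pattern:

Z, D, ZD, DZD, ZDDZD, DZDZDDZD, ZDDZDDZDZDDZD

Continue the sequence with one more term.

DZDZDDZDZDDZDDZDZDDZD

This is a Fibonacci-style word recurrence s(k) = s(k−2)·s(k−1): e.g. Z·D = ZD.
The next term joins DZDZDDZD and ZDDZDDZDZDDZD.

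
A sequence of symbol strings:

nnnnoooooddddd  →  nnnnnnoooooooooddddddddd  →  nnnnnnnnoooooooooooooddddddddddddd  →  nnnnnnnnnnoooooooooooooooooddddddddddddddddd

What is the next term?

nnnnnnnnnnnnoooooooooooooooooooooddddddddddddddddddddd

Term n consists of 2n+2 n's, followed by 4n+1 o's, followed by 4n+1 d's (n = 1, 2, …).
For the next term, n = 5, so the run lengths are 12, 21, 21.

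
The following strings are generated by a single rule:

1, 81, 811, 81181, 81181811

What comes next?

8118181181181

Each term (from the third on) is the previous term followed by the one before it: term 3 = 81·1 = 811.
Continuing: 81181811 · 81181 gives term 6.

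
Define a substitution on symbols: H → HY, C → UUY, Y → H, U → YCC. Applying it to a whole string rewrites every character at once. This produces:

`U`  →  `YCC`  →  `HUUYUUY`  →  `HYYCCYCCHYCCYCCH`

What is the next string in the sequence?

HYHHUUYUUYHUUYUUYHYHUUYUUYHUUYUUYHY

Applying the rule to each of the 16 symbols of HYYCCYCCHYCCYCCH gives the pieces HY H H UUY UUY H UUY UUY HY H UUY UUY H UUY UUY HY, which concatenate to the answer.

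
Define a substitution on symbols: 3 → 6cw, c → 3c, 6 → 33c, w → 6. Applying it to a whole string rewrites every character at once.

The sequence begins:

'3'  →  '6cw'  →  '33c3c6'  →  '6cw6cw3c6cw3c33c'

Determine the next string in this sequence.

Rewriting the 16 symbols of 6cw6cw3c6cw3c33c one by one yields 33c 3c 6 33c 3c 6 6cw 3c 33c 3c 6 6cw 3c 6cw 6cw 3c; concatenated:

33c3c633c3c66cw3c33c3c66cw3c6cw6cw3c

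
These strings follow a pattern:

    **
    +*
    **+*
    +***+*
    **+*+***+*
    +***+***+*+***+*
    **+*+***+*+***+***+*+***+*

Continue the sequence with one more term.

+***+***+*+***+***+*+***+*+***+***+*+***+*

From term 3 onward, concatenate the second-to-last term with the last: **·+* = **+*, +*·**+* = +***+*, …
The next term joins +***+***+*+***+* and **+*+***+*+***+***+*+***+*.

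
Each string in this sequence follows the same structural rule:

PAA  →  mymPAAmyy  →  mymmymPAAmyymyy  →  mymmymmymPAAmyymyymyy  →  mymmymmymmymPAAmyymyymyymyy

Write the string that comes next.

Each term wraps the previous one in mym on the left and myy on the right.
Applying this once more to mymmymmymmymPAAmyymyymyymyy:

mymmymmymmymmymPAAmyymyymyymyymyy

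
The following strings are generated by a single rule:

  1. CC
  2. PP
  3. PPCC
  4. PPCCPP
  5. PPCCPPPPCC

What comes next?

PPCCPPPPCCPPCCPP

From term 3 onward, concatenate the last term with the second-to-last: PP·CC = PPCC, PPCC·PP = PPCCPP, …
Continuing: PPCCPPPPCC · PPCCPP gives term 6.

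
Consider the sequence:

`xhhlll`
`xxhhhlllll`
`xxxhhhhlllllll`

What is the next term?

Each string has the form x^{n} h^{n+1} l^{2n+1} (n = 1, 2, …).
At n = 4 the blocks have lengths 4, 5, 9.

xxxxhhhhhlllllllll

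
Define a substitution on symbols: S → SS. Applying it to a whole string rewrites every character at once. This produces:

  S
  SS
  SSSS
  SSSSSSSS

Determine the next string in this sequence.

SSSSSSSSSSSSSSSS

Apply φ to SSSSSSSS symbol by symbol: S→SS, S→SS, S→SS, S→SS, S→SS, S→SS, S→SS, S→SS; joined: SS SS SS SS SS SS SS SS.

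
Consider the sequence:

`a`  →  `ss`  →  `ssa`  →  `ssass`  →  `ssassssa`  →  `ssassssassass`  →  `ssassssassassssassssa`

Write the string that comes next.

ssassssassassssassssassassssassass

This is a Fibonacci-style word recurrence s(k) = s(k−1)·s(k−2): e.g. ss·a = ssa.
Continuing: ssassssassassssassssa · ssassssassass gives term 8.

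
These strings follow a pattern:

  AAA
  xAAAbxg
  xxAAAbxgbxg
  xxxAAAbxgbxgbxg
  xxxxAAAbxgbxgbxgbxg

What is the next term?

Every step adds x to the front and bxg to the end of the previous string.
Applying this once more to xxxxAAAbxgbxgbxgbxg:

xxxxxAAAbxgbxgbxgbxgbxg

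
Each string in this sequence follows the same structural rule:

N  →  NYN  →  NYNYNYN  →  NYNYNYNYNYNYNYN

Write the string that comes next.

Every step duplicates the string with 'Y' between the halves.
One more doubling of NYNYNYNYNYNYNYN gives the answer.

NYNYNYNYNYNYNYNYNYNYNYNYNYNYNYN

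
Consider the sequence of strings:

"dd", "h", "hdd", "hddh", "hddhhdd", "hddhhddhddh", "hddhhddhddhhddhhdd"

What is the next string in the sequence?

This is a Fibonacci-style word recurrence s(k) = s(k−1)·s(k−2): e.g. h·dd = hdd.
Continuing: hddhhddhddhhddhhdd · hddhhddhddh gives term 8.

hddhhddhddhhddhhddhddhhddhddh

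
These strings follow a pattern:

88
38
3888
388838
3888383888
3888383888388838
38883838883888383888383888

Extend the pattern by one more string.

388838388838883838883838883888383888388838

This is a Fibonacci-style word recurrence s(k) = s(k−1)·s(k−2): e.g. 38·88 = 3888.
So term 8 is 38883838883888383888383888·3888383888388838.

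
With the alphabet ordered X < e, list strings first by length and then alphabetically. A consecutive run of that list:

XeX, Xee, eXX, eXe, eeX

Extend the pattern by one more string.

Find the rightmost character of eeX below e, bump it to the next letter, and reset everything to its right to X.

eee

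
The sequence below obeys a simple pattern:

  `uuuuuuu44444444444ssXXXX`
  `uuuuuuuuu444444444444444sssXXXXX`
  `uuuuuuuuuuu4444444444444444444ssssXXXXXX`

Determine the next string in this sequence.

Reading off run lengths: u runs 7, 9, 11; 4 runs 11, 15, 19; s runs 2, 3, 4; X runs 4, 5, 6 — each is linear in n, where the shown terms are n = 2, 3, 4.
At n = 5 the blocks have lengths 13, 23, 5, 7.

uuuuuuuuuuuuu44444444444444444444444sssssXXXXXXX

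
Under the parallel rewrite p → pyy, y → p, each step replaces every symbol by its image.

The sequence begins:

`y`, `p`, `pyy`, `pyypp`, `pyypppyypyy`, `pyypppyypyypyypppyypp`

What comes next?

Replace each of the 21 characters of pyypppyypyypyypppyypp in place — pyy p p pyy pyy pyy p p pyy p p pyy p p pyy pyy pyy p p pyy pyy — and concatenate.

pyypppyypyypyypppyypppyypppyypyypyypppyypyy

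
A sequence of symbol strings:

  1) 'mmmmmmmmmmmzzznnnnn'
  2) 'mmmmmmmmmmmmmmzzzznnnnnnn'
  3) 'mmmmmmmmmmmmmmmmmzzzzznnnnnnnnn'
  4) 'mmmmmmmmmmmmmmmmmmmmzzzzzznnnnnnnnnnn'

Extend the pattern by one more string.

Term n consists of 3n+2 m's, followed by n z's, followed by 2n-1 n's, where the shown terms are n = 3, 4, 5, 6.
For the next term, n = 7, so the run lengths are 23, 7, 13.

mmmmmmmmmmmmmmmmmmmmmmmzzzzzzznnnnnnnnnnnnn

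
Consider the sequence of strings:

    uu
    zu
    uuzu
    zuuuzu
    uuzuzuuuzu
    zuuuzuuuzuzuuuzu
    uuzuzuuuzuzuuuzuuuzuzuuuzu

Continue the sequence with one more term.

From term 3 onward, concatenate the second-to-last term with the last: uu·zu = uuzu, zu·uuzu = zuuuzu, …
The next term joins zuuuzuuuzuzuuuzu and uuzuzuuuzuzuuuzuuuzuzuuuzu.

zuuuzuuuzuzuuuzuuuzuzuuuzuzuuuzuuuzuzuuuzu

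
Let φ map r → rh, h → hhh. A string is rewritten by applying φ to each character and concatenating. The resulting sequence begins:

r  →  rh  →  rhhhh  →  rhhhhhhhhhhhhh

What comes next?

Rewriting the 14 symbols of rhhhhhhhhhhhhh one by one yields rh hhh hhh hhh hhh hhh hhh hhh hhh hhh hhh hhh hhh hhh; concatenated:

rhhhhhhhhhhhhhhhhhhhhhhhhhhhhhhhhhhhhhhhh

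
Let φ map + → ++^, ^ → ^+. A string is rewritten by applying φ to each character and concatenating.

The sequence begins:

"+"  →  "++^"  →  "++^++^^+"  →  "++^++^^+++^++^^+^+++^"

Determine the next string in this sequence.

φ(++^++^^+++^++^^+^+++^) expands symbol-by-symbol to ++^ ++^ ^+ ++^ ++^ ^+ ^+ ++^ ++^ ++^ ^+ ++^ ++^ ^+ ^+ ++^ ^+ ++^ ++^ ++^ ^+; joining the 21 pieces gives the next term.

++^++^^+++^++^^+^+++^++^++^^+++^++^^+^+++^^+++^++^++^^+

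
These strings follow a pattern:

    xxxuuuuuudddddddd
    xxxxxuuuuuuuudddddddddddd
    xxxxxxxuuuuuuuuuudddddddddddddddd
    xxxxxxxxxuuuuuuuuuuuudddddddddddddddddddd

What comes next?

Term n consists of 2n-1 x's, followed by 2n+2 u's, followed by 4n d's, where the shown terms are n = 2, 3, 4, 5.
For the next term, n = 6, so the run lengths are 11, 14, 24.

xxxxxxxxxxxuuuuuuuuuuuuuudddddddddddddddddddddddd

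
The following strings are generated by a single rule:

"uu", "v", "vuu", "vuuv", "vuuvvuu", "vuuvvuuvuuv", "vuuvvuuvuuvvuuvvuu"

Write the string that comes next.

vuuvvuuvuuvvuuvvuuvuuvvuuvuuv

Each term (from the third on) is the previous term followed by the one before it: term 3 = v·uu = vuu.
Continuing: vuuvvuuvuuvvuuvvuu · vuuvvuuvuuv gives term 8.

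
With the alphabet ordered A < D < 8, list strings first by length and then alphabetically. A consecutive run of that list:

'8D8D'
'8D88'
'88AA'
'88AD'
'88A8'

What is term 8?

Continuing the enumeration 3 steps past 88A8: 88A8 → 88DA → 88DD → (answer).

88D8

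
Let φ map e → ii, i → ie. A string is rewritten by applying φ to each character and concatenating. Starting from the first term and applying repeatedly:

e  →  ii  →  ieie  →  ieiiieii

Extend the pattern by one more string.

Expanding ieiiieii: i→ie, e→ii, i→ie, i→ie, i→ie, e→ii, i→ie, i→ie. Concatenated: ie ii ie ie ie ii ie ie.

ieiiieieieiiieie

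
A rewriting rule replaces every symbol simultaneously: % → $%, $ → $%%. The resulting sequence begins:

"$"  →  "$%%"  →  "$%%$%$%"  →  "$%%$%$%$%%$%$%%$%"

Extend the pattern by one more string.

$%%$%$%$%%$%$%%$%$%%$%$%$%%$%$%%$%$%$%%$%

Applying the rule to each of the 17 symbols of $%%$%$%$%%$%$%%$% gives the pieces $%% $% $% $%% $% $%% $% $%% $% $% $%% $% $%% $% $% $%% $%, which concatenate to the answer.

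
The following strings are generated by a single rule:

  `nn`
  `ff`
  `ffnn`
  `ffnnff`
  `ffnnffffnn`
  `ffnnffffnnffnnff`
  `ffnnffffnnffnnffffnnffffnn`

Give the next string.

ffnnffffnnffnnffffnnffffnnffnnffffnnffnnff

Each term (from the third on) is the previous term followed by the one before it: term 3 = ff·nn = ffnn.
The next term joins ffnnffffnnffnnffffnnffffnn and ffnnffffnnffnnff.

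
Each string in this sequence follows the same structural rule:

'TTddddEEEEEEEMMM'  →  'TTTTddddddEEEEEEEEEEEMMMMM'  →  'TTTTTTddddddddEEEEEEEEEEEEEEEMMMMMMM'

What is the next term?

TTTTTTTTddddddddddEEEEEEEEEEEEEEEEEEEMMMMMMMMM

Each string has the form T^{2n} d^{2n+2} E^{4n+3} M^{2n+1} (n = 1, 2, …).
Setting n = 4 gives 8, 10, 19, 9 characters in each block.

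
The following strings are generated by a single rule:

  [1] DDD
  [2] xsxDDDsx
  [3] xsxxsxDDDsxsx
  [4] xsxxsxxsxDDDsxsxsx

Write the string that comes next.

Each term wraps the previous one in xsx on the left and sx on the right.
So the next term is xsx·xsxxsxxsxDDDsxsxsx·sx.

xsxxsxxsxxsxDDDsxsxsxsx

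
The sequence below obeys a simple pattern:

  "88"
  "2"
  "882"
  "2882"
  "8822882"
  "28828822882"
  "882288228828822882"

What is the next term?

Each term (from the third on) is the two preceding terms concatenated in order: term 3 = 88·2 = 882.
So term 8 is 28828822882·882288228828822882.

28828822882882288228828822882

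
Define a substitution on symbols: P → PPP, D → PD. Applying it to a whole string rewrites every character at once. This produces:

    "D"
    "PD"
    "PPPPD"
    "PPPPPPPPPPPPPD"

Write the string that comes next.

PPPPPPPPPPPPPPPPPPPPPPPPPPPPPPPPPPPPPPPPD

φ(PPPPPPPPPPPPPD) expands symbol-by-symbol to PPP PPP PPP PPP PPP PPP PPP PPP PPP PPP PPP PPP PPP PD; joining the 14 pieces gives the next term.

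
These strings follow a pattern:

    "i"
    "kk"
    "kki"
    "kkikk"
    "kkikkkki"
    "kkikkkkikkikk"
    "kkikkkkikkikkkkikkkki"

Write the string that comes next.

From term 3 onward, concatenate the last term with the second-to-last: kk·i = kki, kki·kk = kkikk, …
The next term joins kkikkkkikkikkkkikkkki and kkikkkkikkikk.

kkikkkkikkikkkkikkkkikkikkkkikkikk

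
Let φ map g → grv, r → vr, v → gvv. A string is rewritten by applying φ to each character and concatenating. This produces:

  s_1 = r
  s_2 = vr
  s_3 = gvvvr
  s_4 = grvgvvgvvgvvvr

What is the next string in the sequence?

grvvrgvvgrvgvvgvvgrvgvvgvvgrvgvvgvvgvvvr

Applying the rule to each of the 14 symbols of grvgvvgvvgvvvr gives the pieces grv vr gvv grv gvv gvv grv gvv gvv grv gvv gvv gvv vr, which concatenate to the answer.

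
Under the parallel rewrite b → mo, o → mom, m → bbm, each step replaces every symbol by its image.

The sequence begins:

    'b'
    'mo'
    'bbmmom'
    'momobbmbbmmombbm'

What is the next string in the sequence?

Applying the rule to each of the 16 symbols of momobbmbbmmombbm gives the pieces bbm mom bbm mom mo mo bbm mo mo bbm bbm mom bbm mo mo bbm, which concatenate to the answer.

bbmmombbmmommomobbmmomobbmbbmmombbmmomobbm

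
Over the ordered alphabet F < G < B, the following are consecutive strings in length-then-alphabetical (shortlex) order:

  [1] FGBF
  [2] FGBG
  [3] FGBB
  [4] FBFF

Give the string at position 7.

FBGF

Continuing the enumeration 3 steps past FBFF: FBFF → FBFG → FBFB → (answer).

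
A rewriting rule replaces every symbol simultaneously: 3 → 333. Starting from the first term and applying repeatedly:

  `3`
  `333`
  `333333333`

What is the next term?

Apply φ to 333333333 symbol by symbol: 3→333, 3→333, 3→333, 3→333, 3→333, 3→333, 3→333, 3→333, 3→333; joined: 333 333 333 333 333 333 333 333 333.

333333333333333333333333333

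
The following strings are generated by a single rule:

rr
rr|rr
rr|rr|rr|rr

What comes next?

Each string is two copies of the previous one joined by '|'.
One more doubling of rr|rr|rr|rr gives the answer.

rr|rr|rr|rr|rr|rr|rr|rr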